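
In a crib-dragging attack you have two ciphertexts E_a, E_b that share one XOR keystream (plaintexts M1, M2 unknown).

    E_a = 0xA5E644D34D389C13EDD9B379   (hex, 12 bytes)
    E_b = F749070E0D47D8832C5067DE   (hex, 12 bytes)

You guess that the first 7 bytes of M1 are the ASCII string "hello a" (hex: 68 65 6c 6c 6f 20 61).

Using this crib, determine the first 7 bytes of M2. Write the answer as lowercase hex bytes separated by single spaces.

First, E_a ⊕ E_b = (M1 ⊕ K) ⊕ (M2 ⊕ K) = M1 ⊕ M2, so the key drops out. Then M2 = (M1 ⊕ M2) ⊕ M1 over the first 7 bytes.
byte 0: (a5 ⊕ f7) ⊕ 68 = 52 ⊕ 68 = 3a
byte 1: (e6 ⊕ 49) ⊕ 65 = af ⊕ 65 = ca
byte 2: (44 ⊕ 07) ⊕ 6c = 43 ⊕ 6c = 2f
byte 3: (d3 ⊕ 0e) ⊕ 6c = dd ⊕ 6c = b1
byte 4: (4d ⊕ 0d) ⊕ 6f = 40 ⊕ 6f = 2f
byte 5: (38 ⊕ 47) ⊕ 20 = 7f ⊕ 20 = 5f
byte 6: (9c ⊕ d8) ⊕ 61 = 44 ⊕ 61 = 25

3a ca 2f b1 2f 5f 25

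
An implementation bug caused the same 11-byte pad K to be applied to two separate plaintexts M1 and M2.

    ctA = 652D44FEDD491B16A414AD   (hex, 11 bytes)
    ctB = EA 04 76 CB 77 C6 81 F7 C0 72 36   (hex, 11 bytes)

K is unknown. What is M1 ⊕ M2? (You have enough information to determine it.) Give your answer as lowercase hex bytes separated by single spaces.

8f 29 32 35 aa 8f 9a e1 64 66 9b

ctA ⊕ ctB = (M1 ⊕ K) ⊕ (M2 ⊕ K) = M1 ⊕ M2 — the shared key cancels under XOR.
65 ^ ea = 8f
2d ^ 04 = 29
44 ^ 76 = 32
fe ^ cb = 35
dd ^ 77 = aa
49 ^ c6 = 8f
1b ^ 81 = 9a
16 ^ f7 = e1
a4 ^ c0 = 64
14 ^ 72 = 66
ad ^ 36 = 9b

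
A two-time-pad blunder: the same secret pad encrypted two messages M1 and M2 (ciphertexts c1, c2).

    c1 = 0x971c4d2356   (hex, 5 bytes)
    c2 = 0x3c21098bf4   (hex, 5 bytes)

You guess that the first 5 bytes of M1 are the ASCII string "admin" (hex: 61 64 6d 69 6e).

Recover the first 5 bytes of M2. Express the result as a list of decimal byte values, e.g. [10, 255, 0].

First, c1 ⊕ c2 = (M1 ⊕ K) ⊕ (M2 ⊕ K) = M1 ⊕ M2, so the key drops out. Then M2 = (M1 ⊕ M2) ⊕ M1 over the first 5 bytes.
byte 0: (97 ^ 3c) ^ 61 = ab ^ 61 = ca
byte 1: (1c ^ 21) ^ 64 = 3d ^ 64 = 59
byte 2: (4d ^ 09) ^ 6d = 44 ^ 6d = 29
byte 3: (23 ^ 8b) ^ 69 = a8 ^ 69 = c1
byte 4: (56 ^ f4) ^ 6e = a2 ^ 6e = cc

[202, 89, 41, 193, 204]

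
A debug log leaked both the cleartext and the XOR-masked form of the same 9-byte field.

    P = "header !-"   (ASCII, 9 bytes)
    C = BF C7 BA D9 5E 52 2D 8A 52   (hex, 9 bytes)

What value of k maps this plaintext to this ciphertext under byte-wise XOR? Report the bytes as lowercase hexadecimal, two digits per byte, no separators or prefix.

Since C = P ⊕ k, XORing both sides with P gives k = P ⊕ C.
68 xor bf = d7
65 xor c7 = a2
61 xor ba = db
64 xor d9 = bd
65 xor 5e = 3b
72 xor 52 = 20
20 xor 2d = 0d
21 xor 8a = ab
2d xor 52 = 7f

d7a2dbbd3b200dab7f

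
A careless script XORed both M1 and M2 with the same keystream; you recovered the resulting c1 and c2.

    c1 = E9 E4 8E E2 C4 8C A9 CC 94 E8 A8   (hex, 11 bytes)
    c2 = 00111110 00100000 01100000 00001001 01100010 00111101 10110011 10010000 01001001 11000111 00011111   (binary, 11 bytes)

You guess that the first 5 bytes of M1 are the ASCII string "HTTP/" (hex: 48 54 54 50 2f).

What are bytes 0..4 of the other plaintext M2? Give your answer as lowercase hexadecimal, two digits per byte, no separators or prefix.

First, c1 ⊕ c2 = (M1 ⊕ K) ⊕ (M2 ⊕ K) = M1 ⊕ M2, so the key drops out. Then M2 = (M1 ⊕ M2) ⊕ M1 over the first 5 bytes.
byte 0: (e9 xor 3e) xor 48 = d7 xor 48 = 9f
byte 1: (e4 xor 20) xor 54 = c4 xor 54 = 90
byte 2: (8e xor 60) xor 54 = ee xor 54 = ba
byte 3: (e2 xor 09) xor 50 = eb xor 50 = bb
byte 4: (c4 xor 62) xor 2f = a6 xor 2f = 89

9f90babb89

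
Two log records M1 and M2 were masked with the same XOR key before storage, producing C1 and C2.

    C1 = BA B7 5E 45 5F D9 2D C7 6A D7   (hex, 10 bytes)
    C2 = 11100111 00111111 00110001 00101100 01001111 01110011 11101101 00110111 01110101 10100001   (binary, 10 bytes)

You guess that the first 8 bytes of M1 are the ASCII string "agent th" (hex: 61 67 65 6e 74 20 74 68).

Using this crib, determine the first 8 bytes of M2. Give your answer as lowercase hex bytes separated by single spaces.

3c ef 0a 07 64 8a b4 98

First, C1 ⊕ C2 = (M1 ⊕ K) ⊕ (M2 ⊕ K) = M1 ⊕ M2, so the key drops out. Then M2 = (M1 ⊕ M2) ⊕ M1 over the first 8 bytes.
byte 0: (ba xor e7) xor 61 = 5d xor 61 = 3c
byte 1: (b7 xor 3f) xor 67 = 88 xor 67 = ef
byte 2: (5e xor 31) xor 65 = 6f xor 65 = 0a
byte 3: (45 xor 2c) xor 6e = 69 xor 6e = 07
byte 4: (5f xor 4f) xor 74 = 10 xor 74 = 64
byte 5: (d9 xor 73) xor 20 = aa xor 20 = 8a
byte 6: (2d xor ed) xor 74 = c0 xor 74 = b4
byte 7: (c7 xor 37) xor 68 = f0 xor 68 = 98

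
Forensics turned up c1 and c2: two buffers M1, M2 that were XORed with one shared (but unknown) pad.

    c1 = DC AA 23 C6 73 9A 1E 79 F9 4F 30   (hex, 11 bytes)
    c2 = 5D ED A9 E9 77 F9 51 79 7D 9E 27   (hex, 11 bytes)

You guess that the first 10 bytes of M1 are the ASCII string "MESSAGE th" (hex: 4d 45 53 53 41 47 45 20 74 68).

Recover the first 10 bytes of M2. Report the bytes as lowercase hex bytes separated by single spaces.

cc 02 d9 7c 45 24 0a 20 f0 b9

First, c1 ⊕ c2 = (M1 ⊕ K) ⊕ (M2 ⊕ K) = M1 ⊕ M2, so the key drops out. Then M2 = (M1 ⊕ M2) ⊕ M1 over the first 10 bytes.
byte 0: (dc XOR 5d) XOR 4d = 81 XOR 4d = cc
byte 1: (aa XOR ed) XOR 45 = 47 XOR 45 = 02
byte 2: (23 XOR a9) XOR 53 = 8a XOR 53 = d9
byte 3: (c6 XOR e9) XOR 53 = 2f XOR 53 = 7c
byte 4: (73 XOR 77) XOR 41 = 04 XOR 41 = 45
byte 5: (9a XOR f9) XOR 47 = 63 XOR 47 = 24
byte 6: (1e XOR 51) XOR 45 = 4f XOR 45 = 0a
byte 7: (79 XOR 79) XOR 20 = 00 XOR 20 = 20
byte 8: (f9 XOR 7d) XOR 74 = 84 XOR 74 = f0
byte 9: (4f XOR 9e) XOR 68 = d1 XOR 68 = b9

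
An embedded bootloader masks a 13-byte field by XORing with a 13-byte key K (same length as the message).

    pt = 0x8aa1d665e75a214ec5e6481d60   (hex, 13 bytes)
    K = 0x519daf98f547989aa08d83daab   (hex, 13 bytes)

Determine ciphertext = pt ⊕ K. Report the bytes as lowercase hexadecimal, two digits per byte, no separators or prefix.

db3c79fd121db9d4656bcbc7cb

8a ^ 51 = db
a1 ^ 9d = 3c
d6 ^ af = 79
65 ^ 98 = fd
e7 ^ f5 = 12
5a ^ 47 = 1d
21 ^ 98 = b9
4e ^ 9a = d4
c5 ^ a0 = 65
e6 ^ 8d = 6b
48 ^ 83 = cb
1d ^ da = c7
60 ^ ab = cb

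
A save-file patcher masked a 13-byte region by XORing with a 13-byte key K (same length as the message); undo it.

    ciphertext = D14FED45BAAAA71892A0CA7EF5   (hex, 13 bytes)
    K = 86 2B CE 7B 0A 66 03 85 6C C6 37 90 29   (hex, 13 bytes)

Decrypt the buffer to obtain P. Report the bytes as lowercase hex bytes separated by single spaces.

11010001 XOR 10000110 = 01010111
01001111 XOR 00101011 = 01100100
11101101 XOR 11001110 = 00100011
01000101 XOR 01111011 = 00111110
10111010 XOR 00001010 = 10110000
10101010 XOR 01100110 = 11001100
10100111 XOR 00000011 = 10100100
00011000 XOR 10000101 = 10011101
10010010 XOR 01101100 = 11111110
10100000 XOR 11000110 = 01100110
11001010 XOR 00110111 = 11111101
01111110 XOR 10010000 = 11101110
11110101 XOR 00101001 = 11011100

57 64 23 3e b0 cc a4 9d fe 66 fd ee dc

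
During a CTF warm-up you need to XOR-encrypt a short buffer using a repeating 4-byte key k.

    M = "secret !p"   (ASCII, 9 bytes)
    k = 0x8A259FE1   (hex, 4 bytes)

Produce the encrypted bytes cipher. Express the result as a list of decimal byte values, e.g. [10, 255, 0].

The 4-byte key repeats, so the effective keystream is 8a 25 9f e1 8a 25 9f e1 8a.
byte 0: 73 ^ 8a = f9
byte 1: 65 ^ 25 = 40
byte 2: 63 ^ 9f = fc
byte 3: 72 ^ e1 = 93
byte 4: 65 ^ 8a = ef
byte 5: 74 ^ 25 = 51
byte 6: 20 ^ 9f = bf
byte 7: 21 ^ e1 = c0
byte 8: 70 ^ 8a = fa

[249, 64, 252, 147, 239, 81, 191, 192, 250]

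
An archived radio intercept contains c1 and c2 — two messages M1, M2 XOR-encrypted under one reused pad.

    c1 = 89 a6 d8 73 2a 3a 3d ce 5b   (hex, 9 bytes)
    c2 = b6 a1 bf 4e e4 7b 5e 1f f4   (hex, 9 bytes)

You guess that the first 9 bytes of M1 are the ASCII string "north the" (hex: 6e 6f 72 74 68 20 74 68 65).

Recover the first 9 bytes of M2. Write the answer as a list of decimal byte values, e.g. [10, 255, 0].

First, c1 ⊕ c2 = (M1 ⊕ K) ⊕ (M2 ⊕ K) = M1 ⊕ M2, so the key drops out. Then M2 = (M1 ⊕ M2) ⊕ M1 over the first 9 bytes.
byte 0: (89 ⊕ b6) ⊕ 6e = 3f ⊕ 6e = 51
byte 1: (a6 ⊕ a1) ⊕ 6f = 07 ⊕ 6f = 68
byte 2: (d8 ⊕ bf) ⊕ 72 = 67 ⊕ 72 = 15
byte 3: (73 ⊕ 4e) ⊕ 74 = 3d ⊕ 74 = 49
byte 4: (2a ⊕ e4) ⊕ 68 = ce ⊕ 68 = a6
byte 5: (3a ⊕ 7b) ⊕ 20 = 41 ⊕ 20 = 61
byte 6: (3d ⊕ 5e) ⊕ 74 = 63 ⊕ 74 = 17
byte 7: (ce ⊕ 1f) ⊕ 68 = d1 ⊕ 68 = b9
byte 8: (5b ⊕ f4) ⊕ 65 = af ⊕ 65 = ca

[81, 104, 21, 73, 166, 97, 23, 185, 202]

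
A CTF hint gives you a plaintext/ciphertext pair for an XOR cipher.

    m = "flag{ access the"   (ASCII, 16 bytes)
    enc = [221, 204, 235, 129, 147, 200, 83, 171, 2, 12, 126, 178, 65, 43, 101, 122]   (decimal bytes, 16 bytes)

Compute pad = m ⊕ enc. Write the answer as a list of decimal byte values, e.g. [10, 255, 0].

Since enc = m ⊕ pad, XORing both sides with m gives pad = m ⊕ enc.
66 ^ dd = bb
6c ^ cc = a0
61 ^ eb = 8a
67 ^ 81 = e6
7b ^ 93 = e8
20 ^ c8 = e8
61 ^ 53 = 32
63 ^ ab = c8
63 ^ 02 = 61
65 ^ 0c = 69
73 ^ 7e = 0d
73 ^ b2 = c1
20 ^ 41 = 61
74 ^ 2b = 5f
68 ^ 65 = 0d
65 ^ 7a = 1f

[187, 160, 138, 230, 232, 232, 50, 200, 97, 105, 13, 193, 97, 95, 13, 31]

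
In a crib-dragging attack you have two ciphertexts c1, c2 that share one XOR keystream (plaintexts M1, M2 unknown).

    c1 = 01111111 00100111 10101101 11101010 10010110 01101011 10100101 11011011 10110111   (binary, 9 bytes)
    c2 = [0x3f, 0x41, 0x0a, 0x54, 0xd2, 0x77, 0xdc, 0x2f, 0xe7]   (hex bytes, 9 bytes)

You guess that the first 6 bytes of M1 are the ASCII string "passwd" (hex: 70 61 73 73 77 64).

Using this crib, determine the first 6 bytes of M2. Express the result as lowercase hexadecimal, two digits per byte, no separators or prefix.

3007d4cd3378

First, c1 ⊕ c2 = (M1 ⊕ K) ⊕ (M2 ⊕ K) = M1 ⊕ M2, so the key drops out. Then M2 = (M1 ⊕ M2) ⊕ M1 over the first 6 bytes.
byte 0: (7f XOR 3f) XOR 70 = 40 XOR 70 = 30
byte 1: (27 XOR 41) XOR 61 = 66 XOR 61 = 07
byte 2: (ad XOR 0a) XOR 73 = a7 XOR 73 = d4
byte 3: (ea XOR 54) XOR 73 = be XOR 73 = cd
byte 4: (96 XOR d2) XOR 77 = 44 XOR 77 = 33
byte 5: (6b XOR 77) XOR 64 = 1c XOR 64 = 78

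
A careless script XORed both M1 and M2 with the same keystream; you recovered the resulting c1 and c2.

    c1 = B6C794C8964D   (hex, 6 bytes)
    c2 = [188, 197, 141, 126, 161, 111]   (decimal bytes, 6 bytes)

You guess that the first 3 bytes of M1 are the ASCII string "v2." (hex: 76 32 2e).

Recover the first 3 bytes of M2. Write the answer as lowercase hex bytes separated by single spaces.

First, c1 ⊕ c2 = (M1 ⊕ K) ⊕ (M2 ⊕ K) = M1 ⊕ M2, so the key drops out. Then M2 = (M1 ⊕ M2) ⊕ M1 over the first 3 bytes.
byte 0: (b6 XOR bc) XOR 76 = 0a XOR 76 = 7c
byte 1: (c7 XOR c5) XOR 32 = 02 XOR 32 = 30
byte 2: (94 XOR 8d) XOR 2e = 19 XOR 2e = 37

7c 30 37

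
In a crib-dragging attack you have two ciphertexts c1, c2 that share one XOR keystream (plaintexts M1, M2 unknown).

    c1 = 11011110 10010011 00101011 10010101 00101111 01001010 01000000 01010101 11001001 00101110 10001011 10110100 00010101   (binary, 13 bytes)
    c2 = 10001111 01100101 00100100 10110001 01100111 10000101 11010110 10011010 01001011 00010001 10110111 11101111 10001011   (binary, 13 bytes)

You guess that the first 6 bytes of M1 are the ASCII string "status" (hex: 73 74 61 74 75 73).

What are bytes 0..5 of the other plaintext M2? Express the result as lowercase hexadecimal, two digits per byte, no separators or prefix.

First, c1 ⊕ c2 = (M1 ⊕ K) ⊕ (M2 ⊕ K) = M1 ⊕ M2, so the key drops out. Then M2 = (M1 ⊕ M2) ⊕ M1 over the first 6 bytes.
byte 0: (de XOR 8f) XOR 73 = 51 XOR 73 = 22
byte 1: (93 XOR 65) XOR 74 = f6 XOR 74 = 82
byte 2: (2b XOR 24) XOR 61 = 0f XOR 61 = 6e
byte 3: (95 XOR b1) XOR 74 = 24 XOR 74 = 50
byte 4: (2f XOR 67) XOR 75 = 48 XOR 75 = 3d
byte 5: (4a XOR 85) XOR 73 = cf XOR 73 = bc

22826e503dbc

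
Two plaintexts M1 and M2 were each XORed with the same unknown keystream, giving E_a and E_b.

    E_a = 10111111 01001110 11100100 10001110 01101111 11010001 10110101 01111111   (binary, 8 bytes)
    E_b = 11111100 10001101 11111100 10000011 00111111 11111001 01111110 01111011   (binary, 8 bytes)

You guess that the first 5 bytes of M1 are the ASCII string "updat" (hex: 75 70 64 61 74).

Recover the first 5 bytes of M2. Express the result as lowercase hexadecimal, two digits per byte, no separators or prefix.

First, E_a ⊕ E_b = (M1 ⊕ K) ⊕ (M2 ⊕ K) = M1 ⊕ M2, so the key drops out. Then M2 = (M1 ⊕ M2) ⊕ M1 over the first 5 bytes.
byte 0: (bf ^ fc) ^ 75 = 43 ^ 75 = 36
byte 1: (4e ^ 8d) ^ 70 = c3 ^ 70 = b3
byte 2: (e4 ^ fc) ^ 64 = 18 ^ 64 = 7c
byte 3: (8e ^ 83) ^ 61 = 0d ^ 61 = 6c
byte 4: (6f ^ 3f) ^ 74 = 50 ^ 74 = 24

36b37c6c24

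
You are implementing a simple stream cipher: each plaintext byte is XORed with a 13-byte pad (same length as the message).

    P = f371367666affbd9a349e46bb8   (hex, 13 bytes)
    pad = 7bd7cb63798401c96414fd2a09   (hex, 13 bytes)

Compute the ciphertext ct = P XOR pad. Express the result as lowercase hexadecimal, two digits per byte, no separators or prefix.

88a6fd151f2bfa10c75d1941b1

f3 ^ 7b = 88
71 ^ d7 = a6
36 ^ cb = fd
76 ^ 63 = 15
66 ^ 79 = 1f
af ^ 84 = 2b
fb ^ 01 = fa
d9 ^ c9 = 10
a3 ^ 64 = c7
49 ^ 14 = 5d
e4 ^ fd = 19
6b ^ 2a = 41
b8 ^ 09 = b1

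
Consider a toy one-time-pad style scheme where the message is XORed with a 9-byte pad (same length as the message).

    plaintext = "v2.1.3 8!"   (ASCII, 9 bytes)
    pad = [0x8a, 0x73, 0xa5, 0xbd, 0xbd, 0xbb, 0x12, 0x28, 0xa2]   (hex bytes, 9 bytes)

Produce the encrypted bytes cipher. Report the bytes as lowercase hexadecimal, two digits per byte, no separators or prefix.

fc418b8c9388321083

XOR is its own inverse, so applying the key byte-wise gives the result directly.
byte 0: 76 ^ 8a = fc
byte 1: 32 ^ 73 = 41
byte 2: 2e ^ a5 = 8b
byte 3: 31 ^ bd = 8c
byte 4: 2e ^ bd = 93
byte 5: 33 ^ bb = 88
byte 6: 20 ^ 12 = 32
byte 7: 38 ^ 28 = 10
byte 8: 21 ^ a2 = 83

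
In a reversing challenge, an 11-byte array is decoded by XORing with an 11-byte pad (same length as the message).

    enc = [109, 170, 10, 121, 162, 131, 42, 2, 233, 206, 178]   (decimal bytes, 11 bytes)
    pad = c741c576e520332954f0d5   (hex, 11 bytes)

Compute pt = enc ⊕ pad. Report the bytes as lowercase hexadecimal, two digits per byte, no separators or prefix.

aaebcf0f47a3192bbd3e67

109 ^ 199 = 170
170 ^  65 = 235
 10 ^ 197 = 207
121 ^ 118 =  15
162 ^ 229 =  71
131 ^  32 = 163
 42 ^  51 =  25
  2 ^  41 =  43
233 ^  84 = 189
206 ^ 240 =  62
178 ^ 213 = 103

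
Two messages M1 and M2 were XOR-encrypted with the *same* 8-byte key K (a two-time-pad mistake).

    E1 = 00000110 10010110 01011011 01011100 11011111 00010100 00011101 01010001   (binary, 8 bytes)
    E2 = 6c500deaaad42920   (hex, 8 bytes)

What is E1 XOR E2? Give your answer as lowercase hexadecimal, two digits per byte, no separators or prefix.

6ac656b675c03471

E1 ⊕ E2 = (M1 ⊕ K) ⊕ (M2 ⊕ K) = M1 ⊕ M2 — the shared key cancels under XOR.
06 ^ 6c = 6a
96 ^ 50 = c6
5b ^ 0d = 56
5c ^ ea = b6
df ^ aa = 75
14 ^ d4 = c0
1d ^ 29 = 34
51 ^ 20 = 71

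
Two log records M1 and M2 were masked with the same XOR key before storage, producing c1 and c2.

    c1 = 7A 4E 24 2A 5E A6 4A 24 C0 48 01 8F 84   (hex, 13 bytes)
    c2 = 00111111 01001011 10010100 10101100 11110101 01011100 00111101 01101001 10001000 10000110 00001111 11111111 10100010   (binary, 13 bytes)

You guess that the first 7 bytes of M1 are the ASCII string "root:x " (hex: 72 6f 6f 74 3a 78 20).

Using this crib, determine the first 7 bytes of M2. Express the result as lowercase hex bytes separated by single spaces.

37 6a df f2 91 82 57

First, c1 ⊕ c2 = (M1 ⊕ K) ⊕ (M2 ⊕ K) = M1 ⊕ M2, so the key drops out. Then M2 = (M1 ⊕ M2) ⊕ M1 over the first 7 bytes.
byte 0: (7a xor 3f) xor 72 = 45 xor 72 = 37
byte 1: (4e xor 4b) xor 6f = 05 xor 6f = 6a
byte 2: (24 xor 94) xor 6f = b0 xor 6f = df
byte 3: (2a xor ac) xor 74 = 86 xor 74 = f2
byte 4: (5e xor f5) xor 3a = ab xor 3a = 91
byte 5: (a6 xor 5c) xor 78 = fa xor 78 = 82
byte 6: (4a xor 3d) xor 20 = 77 xor 20 = 57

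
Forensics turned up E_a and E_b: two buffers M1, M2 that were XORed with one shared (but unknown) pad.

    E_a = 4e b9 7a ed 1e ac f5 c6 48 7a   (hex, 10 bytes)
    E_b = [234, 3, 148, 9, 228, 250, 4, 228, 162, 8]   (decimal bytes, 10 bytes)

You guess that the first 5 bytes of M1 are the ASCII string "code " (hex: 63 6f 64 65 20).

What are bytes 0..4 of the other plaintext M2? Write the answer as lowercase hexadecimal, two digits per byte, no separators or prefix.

First, E_a ⊕ E_b = (M1 ⊕ K) ⊕ (M2 ⊕ K) = M1 ⊕ M2, so the key drops out. Then M2 = (M1 ⊕ M2) ⊕ M1 over the first 5 bytes.
byte 0: (4e XOR ea) XOR 63 = a4 XOR 63 = c7
byte 1: (b9 XOR 03) XOR 6f = ba XOR 6f = d5
byte 2: (7a XOR 94) XOR 64 = ee XOR 64 = 8a
byte 3: (ed XOR 09) XOR 65 = e4 XOR 65 = 81
byte 4: (1e XOR e4) XOR 20 = fa XOR 20 = da

c7d58a81da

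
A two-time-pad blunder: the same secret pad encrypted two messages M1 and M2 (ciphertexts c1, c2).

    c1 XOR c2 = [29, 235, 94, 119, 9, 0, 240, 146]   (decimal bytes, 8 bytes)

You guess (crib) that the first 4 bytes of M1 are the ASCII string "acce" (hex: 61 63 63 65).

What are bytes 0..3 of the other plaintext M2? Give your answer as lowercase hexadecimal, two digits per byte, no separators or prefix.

7c883d12

Since c1 ⊕ c2 = M1 ⊕ M2, XORing with the guessed M1 bytes yields the corresponding M2 bytes: M2 = (c1 ⊕ c2) ⊕ M1.
byte 0: 1d xor 61 = 7c
byte 1: eb xor 63 = 88
byte 2: 5e xor 63 = 3d
byte 3: 77 xor 65 = 12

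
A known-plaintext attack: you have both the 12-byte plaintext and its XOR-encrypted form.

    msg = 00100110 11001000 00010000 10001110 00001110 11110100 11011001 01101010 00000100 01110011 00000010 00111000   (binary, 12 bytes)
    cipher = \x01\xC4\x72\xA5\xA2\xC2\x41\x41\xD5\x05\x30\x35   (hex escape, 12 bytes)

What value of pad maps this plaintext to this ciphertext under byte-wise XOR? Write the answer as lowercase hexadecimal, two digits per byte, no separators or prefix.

Since cipher = msg ⊕ pad, XORing both sides with msg gives pad = msg ⊕ cipher.
26 ^ 01 = 27
c8 ^ c4 = 0c
10 ^ 72 = 62
8e ^ a5 = 2b
0e ^ a2 = ac
f4 ^ c2 = 36
d9 ^ 41 = 98
6a ^ 41 = 2b
04 ^ d5 = d1
73 ^ 05 = 76
02 ^ 30 = 32
38 ^ 35 = 0d

270c622bac36982bd176320d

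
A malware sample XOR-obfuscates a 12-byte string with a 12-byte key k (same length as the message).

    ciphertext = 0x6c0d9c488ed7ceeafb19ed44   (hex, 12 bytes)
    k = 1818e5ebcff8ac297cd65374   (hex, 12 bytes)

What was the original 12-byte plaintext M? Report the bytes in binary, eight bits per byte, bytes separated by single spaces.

01101100 ^ 00011000 = 01110100
00001101 ^ 00011000 = 00010101
10011100 ^ 11100101 = 01111001
01001000 ^ 11101011 = 10100011
10001110 ^ 11001111 = 01000001
11010111 ^ 11111000 = 00101111
11001110 ^ 10101100 = 01100010
11101010 ^ 00101001 = 11000011
11111011 ^ 01111100 = 10000111
00011001 ^ 11010110 = 11001111
11101101 ^ 01010011 = 10111110
01000100 ^ 01110100 = 00110000

01110100 00010101 01111001 10100011 01000001 00101111 01100010 11000011 10000111 11001111 10111110 00110000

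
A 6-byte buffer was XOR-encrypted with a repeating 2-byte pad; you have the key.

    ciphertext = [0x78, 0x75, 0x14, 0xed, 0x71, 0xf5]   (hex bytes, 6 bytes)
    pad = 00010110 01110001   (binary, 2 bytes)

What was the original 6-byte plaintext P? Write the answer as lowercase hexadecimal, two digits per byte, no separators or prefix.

The 2-byte key repeats, so the effective keystream is 16 71 16 71 16 71.
byte 0: 120 ^  22 = 110
byte 1: 117 ^ 113 =   4
byte 2:  20 ^  22 =   2
byte 3: 237 ^ 113 = 156
byte 4: 113 ^  22 = 103
byte 5: 245 ^ 113 = 132

6e04029c6784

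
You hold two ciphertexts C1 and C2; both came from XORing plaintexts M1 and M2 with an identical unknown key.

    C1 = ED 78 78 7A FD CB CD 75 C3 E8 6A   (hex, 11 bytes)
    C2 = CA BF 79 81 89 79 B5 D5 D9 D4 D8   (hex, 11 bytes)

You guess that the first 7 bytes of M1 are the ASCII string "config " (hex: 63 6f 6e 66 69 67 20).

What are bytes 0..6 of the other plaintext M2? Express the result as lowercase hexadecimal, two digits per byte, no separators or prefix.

44a86f9d1dd558

First, C1 ⊕ C2 = (M1 ⊕ K) ⊕ (M2 ⊕ K) = M1 ⊕ M2, so the key drops out. Then M2 = (M1 ⊕ M2) ⊕ M1 over the first 7 bytes.
byte 0: (ed XOR ca) XOR 63 = 27 XOR 63 = 44
byte 1: (78 XOR bf) XOR 6f = c7 XOR 6f = a8
byte 2: (78 XOR 79) XOR 6e = 01 XOR 6e = 6f
byte 3: (7a XOR 81) XOR 66 = fb XOR 66 = 9d
byte 4: (fd XOR 89) XOR 69 = 74 XOR 69 = 1d
byte 5: (cb XOR 79) XOR 67 = b2 XOR 67 = d5
byte 6: (cd XOR b5) XOR 20 = 78 XOR 20 = 58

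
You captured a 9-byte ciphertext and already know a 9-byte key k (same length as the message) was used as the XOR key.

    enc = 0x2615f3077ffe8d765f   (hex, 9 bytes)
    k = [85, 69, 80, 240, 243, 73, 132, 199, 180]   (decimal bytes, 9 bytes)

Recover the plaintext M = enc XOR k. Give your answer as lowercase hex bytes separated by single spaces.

73 50 a3 f7 8c b7 09 b1 eb

26 xor 55 = 73
15 xor 45 = 50
f3 xor 50 = a3
07 xor f0 = f7
7f xor f3 = 8c
fe xor 49 = b7
8d xor 84 = 09
76 xor c7 = b1
5f xor b4 = eb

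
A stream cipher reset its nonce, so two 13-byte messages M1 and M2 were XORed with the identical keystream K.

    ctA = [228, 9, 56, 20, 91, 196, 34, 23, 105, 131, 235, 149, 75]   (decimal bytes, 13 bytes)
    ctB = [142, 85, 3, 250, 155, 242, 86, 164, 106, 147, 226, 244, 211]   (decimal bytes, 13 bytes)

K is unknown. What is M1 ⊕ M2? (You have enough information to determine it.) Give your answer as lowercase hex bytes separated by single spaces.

6a 5c 3b ee c0 36 74 b3 03 10 09 61 98

ctA ⊕ ctB = (M1 ⊕ K) ⊕ (M2 ⊕ K) = M1 ⊕ M2 — the shared key cancels under XOR.
228 ^ 142 = 106
  9 ^  85 =  92
 56 ^   3 =  59
 20 ^ 250 = 238
 91 ^ 155 = 192
196 ^ 242 =  54
 34 ^  86 = 116
 23 ^ 164 = 179
105 ^ 106 =   3
131 ^ 147 =  16
235 ^ 226 =   9
149 ^ 244 =  97
 75 ^ 211 = 152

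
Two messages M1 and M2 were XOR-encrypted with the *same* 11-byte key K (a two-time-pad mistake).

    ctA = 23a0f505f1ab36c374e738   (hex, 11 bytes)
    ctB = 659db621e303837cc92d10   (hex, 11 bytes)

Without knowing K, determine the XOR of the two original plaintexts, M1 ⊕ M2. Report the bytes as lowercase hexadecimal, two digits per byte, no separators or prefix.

ctA ⊕ ctB = (M1 ⊕ K) ⊕ (M2 ⊕ K) = M1 ⊕ M2 — the shared key cancels under XOR.
23 ⊕ 65 = 46
a0 ⊕ 9d = 3d
f5 ⊕ b6 = 43
05 ⊕ 21 = 24
f1 ⊕ e3 = 12
ab ⊕ 03 = a8
36 ⊕ 83 = b5
c3 ⊕ 7c = bf
74 ⊕ c9 = bd
e7 ⊕ 2d = ca
38 ⊕ 10 = 28

463d432412a8b5bfbdca28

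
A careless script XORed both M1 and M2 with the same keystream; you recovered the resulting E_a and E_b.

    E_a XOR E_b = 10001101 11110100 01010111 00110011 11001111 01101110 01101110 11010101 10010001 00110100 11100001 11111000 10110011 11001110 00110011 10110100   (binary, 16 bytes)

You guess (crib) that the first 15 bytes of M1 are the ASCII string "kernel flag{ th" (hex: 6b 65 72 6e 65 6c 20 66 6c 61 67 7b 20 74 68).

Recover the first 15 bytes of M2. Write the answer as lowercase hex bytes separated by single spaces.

Since E_a ⊕ E_b = M1 ⊕ M2, XORing with the guessed M1 bytes yields the corresponding M2 bytes: M2 = (E_a ⊕ E_b) ⊕ M1.
8d xor 6b = e6
f4 xor 65 = 91
57 xor 72 = 25
33 xor 6e = 5d
cf xor 65 = aa
6e xor 6c = 02
6e xor 20 = 4e
d5 xor 66 = b3
91 xor 6c = fd
34 xor 61 = 55
e1 xor 67 = 86
f8 xor 7b = 83
b3 xor 20 = 93
ce xor 74 = ba
33 xor 68 = 5b

e6 91 25 5d aa 02 4e b3 fd 55 86 83 93 ba 5b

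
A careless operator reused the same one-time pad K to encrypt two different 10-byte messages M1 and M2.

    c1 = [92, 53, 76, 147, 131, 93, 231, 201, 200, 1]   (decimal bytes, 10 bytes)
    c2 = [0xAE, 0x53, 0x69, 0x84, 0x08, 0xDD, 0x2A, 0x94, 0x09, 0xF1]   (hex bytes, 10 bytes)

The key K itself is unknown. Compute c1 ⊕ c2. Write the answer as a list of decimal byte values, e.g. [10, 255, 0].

c1 ⊕ c2 = (M1 ⊕ K) ⊕ (M2 ⊕ K) = M1 ⊕ M2 — the shared key cancels under XOR.
01011100 ⊕ 10101110 = 11110010
00110101 ⊕ 01010011 = 01100110
01001100 ⊕ 01101001 = 00100101
10010011 ⊕ 10000100 = 00010111
10000011 ⊕ 00001000 = 10001011
01011101 ⊕ 11011101 = 10000000
11100111 ⊕ 00101010 = 11001101
11001001 ⊕ 10010100 = 01011101
11001000 ⊕ 00001001 = 11000001
00000001 ⊕ 11110001 = 11110000

[242, 102, 37, 23, 139, 128, 205, 93, 193, 240]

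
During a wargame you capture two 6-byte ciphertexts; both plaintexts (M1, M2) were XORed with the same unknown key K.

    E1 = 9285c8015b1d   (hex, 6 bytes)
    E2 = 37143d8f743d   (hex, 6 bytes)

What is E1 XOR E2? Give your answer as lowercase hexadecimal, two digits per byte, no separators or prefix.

a591f58e2f20

E1 ⊕ E2 = (M1 ⊕ K) ⊕ (M2 ⊕ K) = M1 ⊕ M2 — the shared key cancels under XOR.
byte 0: 92 xor 37 = a5
byte 1: 85 xor 14 = 91
byte 2: c8 xor 3d = f5
byte 3: 01 xor 8f = 8e
byte 4: 5b xor 74 = 2f
byte 5: 1d xor 3d = 20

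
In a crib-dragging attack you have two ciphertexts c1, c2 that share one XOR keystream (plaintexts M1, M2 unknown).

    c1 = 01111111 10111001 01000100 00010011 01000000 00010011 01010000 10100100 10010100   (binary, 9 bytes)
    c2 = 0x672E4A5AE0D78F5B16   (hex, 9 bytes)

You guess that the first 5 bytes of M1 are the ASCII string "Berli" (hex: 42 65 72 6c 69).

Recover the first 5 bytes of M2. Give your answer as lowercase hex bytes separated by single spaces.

5a f2 7c 25 c9

First, c1 ⊕ c2 = (M1 ⊕ K) ⊕ (M2 ⊕ K) = M1 ⊕ M2, so the key drops out. Then M2 = (M1 ⊕ M2) ⊕ M1 over the first 5 bytes.
byte 0: (7f XOR 67) XOR 42 = 18 XOR 42 = 5a
byte 1: (b9 XOR 2e) XOR 65 = 97 XOR 65 = f2
byte 2: (44 XOR 4a) XOR 72 = 0e XOR 72 = 7c
byte 3: (13 XOR 5a) XOR 6c = 49 XOR 6c = 25
byte 4: (40 XOR e0) XOR 69 = a0 XOR 69 = c9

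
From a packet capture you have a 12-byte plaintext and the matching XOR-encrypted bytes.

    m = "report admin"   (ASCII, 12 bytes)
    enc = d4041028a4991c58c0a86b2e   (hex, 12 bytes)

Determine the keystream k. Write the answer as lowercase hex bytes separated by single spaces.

a6 61 60 47 d6 ed 3c 39 a4 c5 02 40

Since enc = m ⊕ k, XORing both sides with m gives k = m ⊕ enc.
01110010 xor 11010100 = 10100110
01100101 xor 00000100 = 01100001
01110000 xor 00010000 = 01100000
01101111 xor 00101000 = 01000111
01110010 xor 10100100 = 11010110
01110100 xor 10011001 = 11101101
00100000 xor 00011100 = 00111100
01100001 xor 01011000 = 00111001
01100100 xor 11000000 = 10100100
01101101 xor 10101000 = 11000101
01101001 xor 01101011 = 00000010
01101110 xor 00101110 = 01000000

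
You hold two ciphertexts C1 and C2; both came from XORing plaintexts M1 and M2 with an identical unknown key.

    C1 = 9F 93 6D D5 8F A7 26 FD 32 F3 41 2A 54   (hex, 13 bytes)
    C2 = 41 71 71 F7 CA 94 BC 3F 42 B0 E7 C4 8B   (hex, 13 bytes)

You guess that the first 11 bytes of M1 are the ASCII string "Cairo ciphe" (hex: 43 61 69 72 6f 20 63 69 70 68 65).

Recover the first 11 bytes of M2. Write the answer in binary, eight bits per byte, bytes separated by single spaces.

10011101 10000011 01110101 01010000 00101010 00010011 11111001 10101011 00000000 00101011 11000011

First, C1 ⊕ C2 = (M1 ⊕ K) ⊕ (M2 ⊕ K) = M1 ⊕ M2, so the key drops out. Then M2 = (M1 ⊕ M2) ⊕ M1 over the first 11 bytes.
byte 0: (9f xor 41) xor 43 = de xor 43 = 9d
byte 1: (93 xor 71) xor 61 = e2 xor 61 = 83
byte 2: (6d xor 71) xor 69 = 1c xor 69 = 75
byte 3: (d5 xor f7) xor 72 = 22 xor 72 = 50
byte 4: (8f xor ca) xor 6f = 45 xor 6f = 2a
byte 5: (a7 xor 94) xor 20 = 33 xor 20 = 13
byte 6: (26 xor bc) xor 63 = 9a xor 63 = f9
byte 7: (fd xor 3f) xor 69 = c2 xor 69 = ab
byte 8: (32 xor 42) xor 70 = 70 xor 70 = 00
byte 9: (f3 xor b0) xor 68 = 43 xor 68 = 2b
byte 10: (41 xor e7) xor 65 = a6 xor 65 = c3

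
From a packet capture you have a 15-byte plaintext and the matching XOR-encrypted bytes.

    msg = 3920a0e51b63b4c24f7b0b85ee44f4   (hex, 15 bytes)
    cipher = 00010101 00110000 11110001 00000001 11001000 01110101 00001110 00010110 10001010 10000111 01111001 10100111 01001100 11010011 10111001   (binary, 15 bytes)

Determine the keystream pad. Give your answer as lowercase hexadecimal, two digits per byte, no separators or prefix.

Since cipher = msg ⊕ pad, XORing both sides with msg gives pad = msg ⊕ cipher.
39 ⊕ 15 = 2c
20 ⊕ 30 = 10
a0 ⊕ f1 = 51
e5 ⊕ 01 = e4
1b ⊕ c8 = d3
63 ⊕ 75 = 16
b4 ⊕ 0e = ba
c2 ⊕ 16 = d4
4f ⊕ 8a = c5
7b ⊕ 87 = fc
0b ⊕ 79 = 72
85 ⊕ a7 = 22
ee ⊕ 4c = a2
44 ⊕ d3 = 97
f4 ⊕ b9 = 4d

2c1051e4d316bad4c5fc7222a2974d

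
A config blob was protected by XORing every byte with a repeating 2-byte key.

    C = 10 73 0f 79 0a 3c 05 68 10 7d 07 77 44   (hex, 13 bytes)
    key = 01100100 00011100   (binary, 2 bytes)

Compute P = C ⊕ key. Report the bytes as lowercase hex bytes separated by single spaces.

74 6f 6b 65 6e 20 61 74 74 61 63 6b 20

The 2-byte key repeats, so the effective keystream is 64 1c 64 1c 64 1c 64 1c 64 1c 64 1c 64.
byte 0: 10 XOR 64 = 74
byte 1: 73 XOR 1c = 6f
byte 2: 0f XOR 64 = 6b
byte 3: 79 XOR 1c = 65
byte 4: 0a XOR 64 = 6e
byte 5: 3c XOR 1c = 20
byte 6: 05 XOR 64 = 61
byte 7: 68 XOR 1c = 74
byte 8: 10 XOR 64 = 74
byte 9: 7d XOR 1c = 61
byte 10: 07 XOR 64 = 63
byte 11: 77 XOR 1c = 6b
byte 12: 44 XOR 64 = 20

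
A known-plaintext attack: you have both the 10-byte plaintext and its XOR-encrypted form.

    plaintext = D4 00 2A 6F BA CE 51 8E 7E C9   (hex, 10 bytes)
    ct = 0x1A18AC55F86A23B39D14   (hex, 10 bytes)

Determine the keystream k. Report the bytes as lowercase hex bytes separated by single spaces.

ce 18 86 3a 42 a4 72 3d e3 dd

Since ct = plaintext ⊕ k, XORing both sides with plaintext gives k = plaintext ⊕ ct.
d4 XOR 1a = ce
00 XOR 18 = 18
2a XOR ac = 86
6f XOR 55 = 3a
ba XOR f8 = 42
ce XOR 6a = a4
51 XOR 23 = 72
8e XOR b3 = 3d
7e XOR 9d = e3
c9 XOR 14 = dd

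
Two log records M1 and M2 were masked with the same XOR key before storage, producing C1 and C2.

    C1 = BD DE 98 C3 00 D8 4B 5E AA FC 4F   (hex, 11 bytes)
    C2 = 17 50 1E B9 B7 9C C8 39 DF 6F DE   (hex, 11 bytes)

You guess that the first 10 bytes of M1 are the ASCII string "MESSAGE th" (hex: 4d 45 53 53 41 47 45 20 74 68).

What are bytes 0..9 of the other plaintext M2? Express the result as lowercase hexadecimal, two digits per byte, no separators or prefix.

e7cbd529f603c64701fb

First, C1 ⊕ C2 = (M1 ⊕ K) ⊕ (M2 ⊕ K) = M1 ⊕ M2, so the key drops out. Then M2 = (M1 ⊕ M2) ⊕ M1 over the first 10 bytes.
byte 0: (bd ^ 17) ^ 4d = aa ^ 4d = e7
byte 1: (de ^ 50) ^ 45 = 8e ^ 45 = cb
byte 2: (98 ^ 1e) ^ 53 = 86 ^ 53 = d5
byte 3: (c3 ^ b9) ^ 53 = 7a ^ 53 = 29
byte 4: (00 ^ b7) ^ 41 = b7 ^ 41 = f6
byte 5: (d8 ^ 9c) ^ 47 = 44 ^ 47 = 03
byte 6: (4b ^ c8) ^ 45 = 83 ^ 45 = c6
byte 7: (5e ^ 39) ^ 20 = 67 ^ 20 = 47
byte 8: (aa ^ df) ^ 74 = 75 ^ 74 = 01
byte 9: (fc ^ 6f) ^ 68 = 93 ^ 68 = fb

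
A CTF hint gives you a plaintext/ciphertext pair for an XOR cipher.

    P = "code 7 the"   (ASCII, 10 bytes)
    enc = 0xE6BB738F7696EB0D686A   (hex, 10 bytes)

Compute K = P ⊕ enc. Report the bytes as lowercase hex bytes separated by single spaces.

85 d4 17 ea 56 a1 cb 79 00 0f

Since enc = P ⊕ K, XORing both sides with P gives K = P ⊕ enc.
01100011 ^ 11100110 = 10000101
01101111 ^ 10111011 = 11010100
01100100 ^ 01110011 = 00010111
01100101 ^ 10001111 = 11101010
00100000 ^ 01110110 = 01010110
00110111 ^ 10010110 = 10100001
00100000 ^ 11101011 = 11001011
01110100 ^ 00001101 = 01111001
01101000 ^ 01101000 = 00000000
01100101 ^ 01101010 = 00001111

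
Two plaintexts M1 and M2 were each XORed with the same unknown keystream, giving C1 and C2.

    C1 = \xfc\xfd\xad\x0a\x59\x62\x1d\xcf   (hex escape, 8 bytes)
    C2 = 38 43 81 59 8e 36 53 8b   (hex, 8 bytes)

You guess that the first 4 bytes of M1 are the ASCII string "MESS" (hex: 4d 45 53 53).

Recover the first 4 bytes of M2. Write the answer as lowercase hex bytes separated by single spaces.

First, C1 ⊕ C2 = (M1 ⊕ K) ⊕ (M2 ⊕ K) = M1 ⊕ M2, so the key drops out. Then M2 = (M1 ⊕ M2) ⊕ M1 over the first 4 bytes.
byte 0: (fc xor 38) xor 4d = c4 xor 4d = 89
byte 1: (fd xor 43) xor 45 = be xor 45 = fb
byte 2: (ad xor 81) xor 53 = 2c xor 53 = 7f
byte 3: (0a xor 59) xor 53 = 53 xor 53 = 00

89 fb 7f 00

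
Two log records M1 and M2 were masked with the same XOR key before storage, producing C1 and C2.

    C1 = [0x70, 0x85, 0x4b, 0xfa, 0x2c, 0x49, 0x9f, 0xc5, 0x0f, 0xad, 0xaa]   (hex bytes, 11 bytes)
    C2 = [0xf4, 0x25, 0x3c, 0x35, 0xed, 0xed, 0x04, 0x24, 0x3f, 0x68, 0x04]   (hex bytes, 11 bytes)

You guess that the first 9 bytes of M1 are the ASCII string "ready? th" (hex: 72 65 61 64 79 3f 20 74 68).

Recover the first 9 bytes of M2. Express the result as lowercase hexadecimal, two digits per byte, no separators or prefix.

First, C1 ⊕ C2 = (M1 ⊕ K) ⊕ (M2 ⊕ K) = M1 ⊕ M2, so the key drops out. Then M2 = (M1 ⊕ M2) ⊕ M1 over the first 9 bytes.
byte 0: (70 xor f4) xor 72 = 84 xor 72 = f6
byte 1: (85 xor 25) xor 65 = a0 xor 65 = c5
byte 2: (4b xor 3c) xor 61 = 77 xor 61 = 16
byte 3: (fa xor 35) xor 64 = cf xor 64 = ab
byte 4: (2c xor ed) xor 79 = c1 xor 79 = b8
byte 5: (49 xor ed) xor 3f = a4 xor 3f = 9b
byte 6: (9f xor 04) xor 20 = 9b xor 20 = bb
byte 7: (c5 xor 24) xor 74 = e1 xor 74 = 95
byte 8: (0f xor 3f) xor 68 = 30 xor 68 = 58

f6c516abb89bbb9558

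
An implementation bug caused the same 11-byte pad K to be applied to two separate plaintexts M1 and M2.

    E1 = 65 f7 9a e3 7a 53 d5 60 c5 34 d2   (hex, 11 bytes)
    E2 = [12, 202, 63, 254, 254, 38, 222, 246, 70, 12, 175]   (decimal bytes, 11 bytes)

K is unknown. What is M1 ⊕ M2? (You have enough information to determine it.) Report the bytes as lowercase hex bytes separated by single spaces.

E1 ⊕ E2 = (M1 ⊕ K) ⊕ (M2 ⊕ K) = M1 ⊕ M2 — the shared key cancels under XOR.
65 ^ 0c = 69
f7 ^ ca = 3d
9a ^ 3f = a5
e3 ^ fe = 1d
7a ^ fe = 84
53 ^ 26 = 75
d5 ^ de = 0b
60 ^ f6 = 96
c5 ^ 46 = 83
34 ^ 0c = 38
d2 ^ af = 7d

69 3d a5 1d 84 75 0b 96 83 38 7d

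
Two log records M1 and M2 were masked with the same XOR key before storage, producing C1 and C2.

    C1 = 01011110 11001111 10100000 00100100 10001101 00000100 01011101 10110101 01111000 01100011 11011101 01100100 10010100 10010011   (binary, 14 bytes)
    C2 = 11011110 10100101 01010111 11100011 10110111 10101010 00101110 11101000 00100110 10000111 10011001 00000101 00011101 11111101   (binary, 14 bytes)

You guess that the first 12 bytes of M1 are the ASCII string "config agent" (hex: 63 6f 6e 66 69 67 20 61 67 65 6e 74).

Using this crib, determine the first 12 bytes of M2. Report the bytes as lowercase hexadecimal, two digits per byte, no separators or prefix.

First, C1 ⊕ C2 = (M1 ⊕ K) ⊕ (M2 ⊕ K) = M1 ⊕ M2, so the key drops out. Then M2 = (M1 ⊕ M2) ⊕ M1 over the first 12 bytes.
byte 0: (5e ⊕ de) ⊕ 63 = 80 ⊕ 63 = e3
byte 1: (cf ⊕ a5) ⊕ 6f = 6a ⊕ 6f = 05
byte 2: (a0 ⊕ 57) ⊕ 6e = f7 ⊕ 6e = 99
byte 3: (24 ⊕ e3) ⊕ 66 = c7 ⊕ 66 = a1
byte 4: (8d ⊕ b7) ⊕ 69 = 3a ⊕ 69 = 53
byte 5: (04 ⊕ aa) ⊕ 67 = ae ⊕ 67 = c9
byte 6: (5d ⊕ 2e) ⊕ 20 = 73 ⊕ 20 = 53
byte 7: (b5 ⊕ e8) ⊕ 61 = 5d ⊕ 61 = 3c
byte 8: (78 ⊕ 26) ⊕ 67 = 5e ⊕ 67 = 39
byte 9: (63 ⊕ 87) ⊕ 65 = e4 ⊕ 65 = 81
byte 10: (dd ⊕ 99) ⊕ 6e = 44 ⊕ 6e = 2a
byte 11: (64 ⊕ 05) ⊕ 74 = 61 ⊕ 74 = 15

e30599a153c9533c39812a15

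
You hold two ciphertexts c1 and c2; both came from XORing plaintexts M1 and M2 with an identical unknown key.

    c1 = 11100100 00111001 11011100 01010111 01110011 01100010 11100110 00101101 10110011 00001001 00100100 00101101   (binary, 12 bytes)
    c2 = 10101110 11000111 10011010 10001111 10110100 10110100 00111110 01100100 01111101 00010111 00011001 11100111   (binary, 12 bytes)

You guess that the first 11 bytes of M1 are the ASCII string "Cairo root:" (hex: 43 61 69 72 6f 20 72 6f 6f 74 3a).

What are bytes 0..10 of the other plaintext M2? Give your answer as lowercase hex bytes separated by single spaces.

First, c1 ⊕ c2 = (M1 ⊕ K) ⊕ (M2 ⊕ K) = M1 ⊕ M2, so the key drops out. Then M2 = (M1 ⊕ M2) ⊕ M1 over the first 11 bytes.
byte 0: (e4 ^ ae) ^ 43 = 4a ^ 43 = 09
byte 1: (39 ^ c7) ^ 61 = fe ^ 61 = 9f
byte 2: (dc ^ 9a) ^ 69 = 46 ^ 69 = 2f
byte 3: (57 ^ 8f) ^ 72 = d8 ^ 72 = aa
byte 4: (73 ^ b4) ^ 6f = c7 ^ 6f = a8
byte 5: (62 ^ b4) ^ 20 = d6 ^ 20 = f6
byte 6: (e6 ^ 3e) ^ 72 = d8 ^ 72 = aa
byte 7: (2d ^ 64) ^ 6f = 49 ^ 6f = 26
byte 8: (b3 ^ 7d) ^ 6f = ce ^ 6f = a1
byte 9: (09 ^ 17) ^ 74 = 1e ^ 74 = 6a
byte 10: (24 ^ 19) ^ 3a = 3d ^ 3a = 07

09 9f 2f aa a8 f6 aa 26 a1 6a 07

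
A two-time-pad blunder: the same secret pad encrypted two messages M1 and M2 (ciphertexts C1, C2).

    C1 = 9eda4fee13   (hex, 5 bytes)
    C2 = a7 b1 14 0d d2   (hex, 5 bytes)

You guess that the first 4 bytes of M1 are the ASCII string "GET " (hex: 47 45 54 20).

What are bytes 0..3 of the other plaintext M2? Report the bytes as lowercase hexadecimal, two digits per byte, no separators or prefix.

7e2e0fc3

First, C1 ⊕ C2 = (M1 ⊕ K) ⊕ (M2 ⊕ K) = M1 ⊕ M2, so the key drops out. Then M2 = (M1 ⊕ M2) ⊕ M1 over the first 4 bytes.
byte 0: (9e XOR a7) XOR 47 = 39 XOR 47 = 7e
byte 1: (da XOR b1) XOR 45 = 6b XOR 45 = 2e
byte 2: (4f XOR 14) XOR 54 = 5b XOR 54 = 0f
byte 3: (ee XOR 0d) XOR 20 = e3 XOR 20 = c3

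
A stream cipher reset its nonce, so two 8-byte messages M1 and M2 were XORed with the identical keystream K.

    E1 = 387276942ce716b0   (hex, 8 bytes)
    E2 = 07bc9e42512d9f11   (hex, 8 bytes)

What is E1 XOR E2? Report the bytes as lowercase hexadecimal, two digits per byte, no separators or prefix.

E1 ⊕ E2 = (M1 ⊕ K) ⊕ (M2 ⊕ K) = M1 ⊕ M2 — the shared key cancels under XOR.
38 XOR 07 = 3f
72 XOR bc = ce
76 XOR 9e = e8
94 XOR 42 = d6
2c XOR 51 = 7d
e7 XOR 2d = ca
16 XOR 9f = 89
b0 XOR 11 = a1

3fcee8d67dca89a1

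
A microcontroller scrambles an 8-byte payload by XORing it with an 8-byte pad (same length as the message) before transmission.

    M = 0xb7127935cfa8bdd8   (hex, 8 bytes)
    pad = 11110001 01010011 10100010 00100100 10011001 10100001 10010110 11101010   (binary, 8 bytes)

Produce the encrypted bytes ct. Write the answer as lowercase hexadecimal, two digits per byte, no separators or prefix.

4641db1156092b32

XOR is its own inverse, so applying the key byte-wise gives the result directly.
10110111 ^ 11110001 = 01000110
00010010 ^ 01010011 = 01000001
01111001 ^ 10100010 = 11011011
00110101 ^ 00100100 = 00010001
11001111 ^ 10011001 = 01010110
10101000 ^ 10100001 = 00001001
10111101 ^ 10010110 = 00101011
11011000 ^ 11101010 = 00110010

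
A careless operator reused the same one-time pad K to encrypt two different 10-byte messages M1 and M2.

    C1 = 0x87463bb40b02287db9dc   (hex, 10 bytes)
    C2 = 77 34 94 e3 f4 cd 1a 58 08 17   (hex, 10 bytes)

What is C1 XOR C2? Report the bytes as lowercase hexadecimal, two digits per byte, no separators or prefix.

C1 ⊕ C2 = (M1 ⊕ K) ⊕ (M2 ⊕ K) = M1 ⊕ M2 — the shared key cancels under XOR.
byte 0: 10000111 xor 01110111 = 11110000
byte 1: 01000110 xor 00110100 = 01110010
byte 2: 00111011 xor 10010100 = 10101111
byte 3: 10110100 xor 11100011 = 01010111
byte 4: 00001011 xor 11110100 = 11111111
byte 5: 00000010 xor 11001101 = 11001111
byte 6: 00101000 xor 00011010 = 00110010
byte 7: 01111101 xor 01011000 = 00100101
byte 8: 10111001 xor 00001000 = 10110001
byte 9: 11011100 xor 00010111 = 11001011

f072af57ffcf3225b1cb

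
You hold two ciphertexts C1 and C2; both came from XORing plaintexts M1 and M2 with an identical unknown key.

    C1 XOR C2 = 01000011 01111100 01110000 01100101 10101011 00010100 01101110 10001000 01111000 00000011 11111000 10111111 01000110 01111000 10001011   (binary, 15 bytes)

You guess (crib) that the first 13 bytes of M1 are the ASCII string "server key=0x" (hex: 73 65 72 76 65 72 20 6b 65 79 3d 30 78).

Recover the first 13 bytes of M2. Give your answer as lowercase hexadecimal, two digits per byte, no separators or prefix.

30190213ce664ee31d7ac58f3e

Since C1 ⊕ C2 = M1 ⊕ M2, XORing with the guessed M1 bytes yields the corresponding M2 bytes: M2 = (C1 ⊕ C2) ⊕ M1.
43 xor 73 = 30
7c xor 65 = 19
70 xor 72 = 02
65 xor 76 = 13
ab xor 65 = ce
14 xor 72 = 66
6e xor 20 = 4e
88 xor 6b = e3
78 xor 65 = 1d
03 xor 79 = 7a
f8 xor 3d = c5
bf xor 30 = 8f
46 xor 78 = 3e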